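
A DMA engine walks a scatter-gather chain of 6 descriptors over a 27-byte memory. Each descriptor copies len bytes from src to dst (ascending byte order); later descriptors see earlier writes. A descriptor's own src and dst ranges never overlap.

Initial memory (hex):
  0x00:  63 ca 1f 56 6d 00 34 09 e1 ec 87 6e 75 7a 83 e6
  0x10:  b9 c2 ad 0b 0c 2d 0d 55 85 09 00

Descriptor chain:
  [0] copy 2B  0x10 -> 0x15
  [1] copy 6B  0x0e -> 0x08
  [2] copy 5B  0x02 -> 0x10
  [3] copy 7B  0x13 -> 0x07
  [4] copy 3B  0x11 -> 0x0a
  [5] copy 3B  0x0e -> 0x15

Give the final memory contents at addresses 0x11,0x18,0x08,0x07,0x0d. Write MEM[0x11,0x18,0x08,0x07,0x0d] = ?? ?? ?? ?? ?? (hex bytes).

#0 dst[0x15+2] := {0xb9,0xc2}
#1 dst[0x08+6] := {0x83,0xe6,0xb9,0xc2,0xad,0x0b}
#2 dst[0x10+5] := {0x1f,0x56,0x6d,0x00,0x34}
#3 dst[0x07+7] := {0x00,0x34,0xb9,0xc2,0x55,0x85,0x09}
#4 dst[0x0a+3] := {0x56,0x6d,0x00}
#5 dst[0x15+3] := {0x83,0xe6,0x1f}
query mem[0x11]=0x56, mem[0x18]=0x85, mem[0x08]=0x34, mem[0x07]=0x00, mem[0x0d]=0x09

MEM[0x11,0x18,0x08,0x07,0x0d] = 56 85 34 00 09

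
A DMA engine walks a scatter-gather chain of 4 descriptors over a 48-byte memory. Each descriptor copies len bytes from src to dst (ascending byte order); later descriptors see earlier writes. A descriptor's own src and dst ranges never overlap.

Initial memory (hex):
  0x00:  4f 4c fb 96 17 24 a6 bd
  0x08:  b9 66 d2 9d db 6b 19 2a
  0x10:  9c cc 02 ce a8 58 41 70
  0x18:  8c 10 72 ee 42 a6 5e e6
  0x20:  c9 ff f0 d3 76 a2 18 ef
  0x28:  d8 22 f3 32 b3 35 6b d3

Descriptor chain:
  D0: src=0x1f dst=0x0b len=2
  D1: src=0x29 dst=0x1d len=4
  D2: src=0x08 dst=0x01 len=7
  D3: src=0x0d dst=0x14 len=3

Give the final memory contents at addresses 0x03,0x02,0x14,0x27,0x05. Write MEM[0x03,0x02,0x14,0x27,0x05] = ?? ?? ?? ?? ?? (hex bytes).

D0: mem[0x0b..0x0c] <- [e6 c9]
D1: mem[0x1d..0x20] <- [22 f3 32 b3]
D2: mem[0x01..0x07] <- [b9 66 d2 e6 c9 6b 19]
D3: mem[0x14..0x16] <- [6b 19 2a]
query mem[0x03]=0xd2, mem[0x02]=0x66, mem[0x14]=0x6b, mem[0x27]=0xef, mem[0x05]=0xc9

MEM[0x03,0x02,0x14,0x27,0x05] = d2 66 6b ef c9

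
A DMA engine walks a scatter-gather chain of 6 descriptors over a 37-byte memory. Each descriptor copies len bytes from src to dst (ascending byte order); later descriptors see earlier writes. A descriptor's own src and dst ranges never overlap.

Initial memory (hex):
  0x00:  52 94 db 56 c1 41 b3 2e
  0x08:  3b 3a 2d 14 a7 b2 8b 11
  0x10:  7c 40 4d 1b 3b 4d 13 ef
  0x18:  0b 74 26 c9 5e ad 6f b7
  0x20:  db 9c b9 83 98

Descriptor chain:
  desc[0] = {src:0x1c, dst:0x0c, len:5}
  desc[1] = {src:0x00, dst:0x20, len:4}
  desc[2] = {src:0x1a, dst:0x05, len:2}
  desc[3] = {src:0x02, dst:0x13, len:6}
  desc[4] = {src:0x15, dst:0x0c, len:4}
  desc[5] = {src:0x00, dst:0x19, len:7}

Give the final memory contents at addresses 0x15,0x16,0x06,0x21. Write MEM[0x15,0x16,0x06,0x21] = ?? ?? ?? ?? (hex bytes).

#0 dst[0x0c+5] := {0x5e,0xad,0x6f,0xb7,0xdb}
#1 dst[0x20+4] := {0x52,0x94,0xdb,0x56}
#2 dst[0x05+2] := {0x26,0xc9}
#3 dst[0x13+6] := {0xdb,0x56,0xc1,0x26,0xc9,0x2e}
#4 dst[0x0c+4] := {0xc1,0x26,0xc9,0x2e}
#5 dst[0x19+7] := {0x52,0x94,0xdb,0x56,0xc1,0x26,0xc9}
query mem[0x15]=0xc1, mem[0x16]=0x26, mem[0x06]=0xc9, mem[0x21]=0x94

MEM[0x15,0x16,0x06,0x21] = c1 26 c9 94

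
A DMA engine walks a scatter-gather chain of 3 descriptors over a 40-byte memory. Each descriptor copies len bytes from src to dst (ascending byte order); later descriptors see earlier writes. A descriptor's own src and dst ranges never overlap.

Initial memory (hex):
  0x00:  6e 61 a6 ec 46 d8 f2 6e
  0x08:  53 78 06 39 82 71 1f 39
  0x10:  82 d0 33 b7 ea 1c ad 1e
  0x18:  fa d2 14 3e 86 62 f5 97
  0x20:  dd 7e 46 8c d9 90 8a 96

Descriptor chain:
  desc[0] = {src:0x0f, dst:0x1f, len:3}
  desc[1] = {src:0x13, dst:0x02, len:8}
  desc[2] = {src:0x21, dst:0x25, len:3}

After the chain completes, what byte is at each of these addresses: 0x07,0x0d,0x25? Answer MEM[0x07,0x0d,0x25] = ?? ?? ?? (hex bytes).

MEM[0x07,0x0d,0x25] = fa 71 d0

  after D0: wrote 3B at 0x1f = 3982d0
  after D1: wrote 8B at 0x02 = b7ea1cad1efad214
  after D2: wrote 3B at 0x25 = d0468c
query mem[0x07]=0xfa, mem[0x0d]=0x71, mem[0x25]=0xd0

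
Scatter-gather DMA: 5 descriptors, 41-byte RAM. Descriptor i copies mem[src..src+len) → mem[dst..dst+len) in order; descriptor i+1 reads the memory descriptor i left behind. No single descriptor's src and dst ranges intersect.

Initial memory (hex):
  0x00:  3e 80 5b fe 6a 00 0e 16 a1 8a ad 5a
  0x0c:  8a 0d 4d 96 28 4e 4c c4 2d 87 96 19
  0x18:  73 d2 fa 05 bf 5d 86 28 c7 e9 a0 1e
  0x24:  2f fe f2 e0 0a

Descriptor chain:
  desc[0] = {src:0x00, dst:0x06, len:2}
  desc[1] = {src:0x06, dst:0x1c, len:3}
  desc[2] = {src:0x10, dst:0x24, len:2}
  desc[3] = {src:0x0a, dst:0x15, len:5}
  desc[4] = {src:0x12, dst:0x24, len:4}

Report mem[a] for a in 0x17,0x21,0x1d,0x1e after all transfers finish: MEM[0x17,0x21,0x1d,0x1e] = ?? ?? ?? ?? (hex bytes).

MEM[0x17,0x21,0x1d,0x1e] = 8a e9 80 a1

  after D0: wrote 2B at 0x06 = 3e80
  after D1: wrote 3B at 0x1c = 3e80a1
  after D2: wrote 2B at 0x24 = 284e
  after D3: wrote 5B at 0x15 = ad5a8a0d4d
  after D4: wrote 4B at 0x24 = 4cc42dad
query mem[0x17]=0x8a, mem[0x21]=0xe9, mem[0x1d]=0x80, mem[0x1e]=0xa1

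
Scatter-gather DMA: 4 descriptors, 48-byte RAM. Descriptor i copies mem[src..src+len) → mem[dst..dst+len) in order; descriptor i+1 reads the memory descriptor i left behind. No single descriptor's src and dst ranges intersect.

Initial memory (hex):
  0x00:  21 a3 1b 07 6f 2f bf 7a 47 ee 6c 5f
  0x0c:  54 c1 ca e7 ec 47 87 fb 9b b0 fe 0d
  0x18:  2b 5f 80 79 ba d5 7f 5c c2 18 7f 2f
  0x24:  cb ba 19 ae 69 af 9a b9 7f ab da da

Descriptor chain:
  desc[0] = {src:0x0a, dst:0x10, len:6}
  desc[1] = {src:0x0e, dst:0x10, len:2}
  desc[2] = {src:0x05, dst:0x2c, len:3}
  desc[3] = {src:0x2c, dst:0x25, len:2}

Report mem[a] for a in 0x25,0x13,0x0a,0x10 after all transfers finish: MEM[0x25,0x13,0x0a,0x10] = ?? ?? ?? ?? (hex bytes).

#0 dst[0x10+6] := {0x6c,0x5f,0x54,0xc1,0xca,0xe7}
#1 dst[0x10+2] := {0xca,0xe7}
#2 dst[0x2c+3] := {0x2f,0xbf,0x7a}
#3 dst[0x25+2] := {0x2f,0xbf}
query mem[0x25]=0x2f, mem[0x13]=0xc1, mem[0x0a]=0x6c, mem[0x10]=0xca

MEM[0x25,0x13,0x0a,0x10] = 2f c1 6c ca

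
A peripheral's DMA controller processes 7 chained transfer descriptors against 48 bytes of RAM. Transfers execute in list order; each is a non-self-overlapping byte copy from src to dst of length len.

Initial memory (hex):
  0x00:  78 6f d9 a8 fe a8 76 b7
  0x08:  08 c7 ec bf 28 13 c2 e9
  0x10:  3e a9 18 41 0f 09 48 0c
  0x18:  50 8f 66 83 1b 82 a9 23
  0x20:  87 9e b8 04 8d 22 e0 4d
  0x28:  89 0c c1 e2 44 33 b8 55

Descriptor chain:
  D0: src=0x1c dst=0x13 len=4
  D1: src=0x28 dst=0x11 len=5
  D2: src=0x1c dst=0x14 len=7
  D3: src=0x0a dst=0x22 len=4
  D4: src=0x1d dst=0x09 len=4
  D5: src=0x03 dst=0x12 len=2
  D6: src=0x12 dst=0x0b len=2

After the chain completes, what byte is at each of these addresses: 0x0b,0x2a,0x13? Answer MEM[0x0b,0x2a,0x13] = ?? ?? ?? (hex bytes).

[0] 0x1c->0x13 len=4 : 1b 82 a9 23
[1] 0x28->0x11 len=5 : 89 0c c1 e2 44
[2] 0x1c->0x14 len=7 : 1b 82 a9 23 87 9e b8
[3] 0x0a->0x22 len=4 : ec bf 28 13
[4] 0x1d->0x09 len=4 : 82 a9 23 87
[5] 0x03->0x12 len=2 : a8 fe
[6] 0x12->0x0b len=2 : a8 fe
query mem[0x0b]=0xa8, mem[0x2a]=0xc1, mem[0x13]=0xfe

MEM[0x0b,0x2a,0x13] = a8 c1 fe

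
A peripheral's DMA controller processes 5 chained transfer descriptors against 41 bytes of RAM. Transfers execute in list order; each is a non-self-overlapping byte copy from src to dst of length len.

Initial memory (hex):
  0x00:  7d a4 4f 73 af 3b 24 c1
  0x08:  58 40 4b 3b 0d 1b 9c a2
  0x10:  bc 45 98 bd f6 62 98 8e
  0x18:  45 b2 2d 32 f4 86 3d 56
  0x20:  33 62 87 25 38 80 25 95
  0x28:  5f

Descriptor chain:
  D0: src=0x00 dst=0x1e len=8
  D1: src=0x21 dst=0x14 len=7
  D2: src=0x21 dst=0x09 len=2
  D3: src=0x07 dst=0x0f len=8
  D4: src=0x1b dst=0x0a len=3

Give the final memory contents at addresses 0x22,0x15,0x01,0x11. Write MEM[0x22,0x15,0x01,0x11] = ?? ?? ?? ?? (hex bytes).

MEM[0x22,0x15,0x01,0x11] = af 1b a4 73

  after D0: wrote 8B at 0x1e = 7da44f73af3b24c1
  after D1: wrote 7B at 0x14 = 73af3b24c12595
  after D2: wrote 2B at 0x09 = 73af
  after D3: wrote 8B at 0x0f = c15873af3b0d1b9c
  after D4: wrote 3B at 0x0a = 32f486
query mem[0x22]=0xaf, mem[0x15]=0x1b, mem[0x01]=0xa4, mem[0x11]=0x73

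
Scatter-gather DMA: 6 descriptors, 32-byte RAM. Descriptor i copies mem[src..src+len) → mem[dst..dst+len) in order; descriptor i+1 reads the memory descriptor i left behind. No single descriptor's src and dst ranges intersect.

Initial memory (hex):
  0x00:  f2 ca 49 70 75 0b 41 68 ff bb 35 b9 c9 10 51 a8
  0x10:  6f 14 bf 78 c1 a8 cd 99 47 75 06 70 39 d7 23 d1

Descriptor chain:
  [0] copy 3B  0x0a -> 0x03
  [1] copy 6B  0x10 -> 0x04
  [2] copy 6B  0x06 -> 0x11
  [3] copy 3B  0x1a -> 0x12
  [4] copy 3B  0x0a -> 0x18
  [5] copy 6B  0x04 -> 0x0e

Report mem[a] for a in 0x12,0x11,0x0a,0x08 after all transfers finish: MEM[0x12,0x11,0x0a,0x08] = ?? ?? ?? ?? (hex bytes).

#0 dst[0x03+3] := {0x35,0xb9,0xc9}
#1 dst[0x04+6] := {0x6f,0x14,0xbf,0x78,0xc1,0xa8}
#2 dst[0x11+6] := {0xbf,0x78,0xc1,0xa8,0x35,0xb9}
#3 dst[0x12+3] := {0x06,0x70,0x39}
#4 dst[0x18+3] := {0x35,0xb9,0xc9}
#5 dst[0x0e+6] := {0x6f,0x14,0xbf,0x78,0xc1,0xa8}
query mem[0x12]=0xc1, mem[0x11]=0x78, mem[0x0a]=0x35, mem[0x08]=0xc1

MEM[0x12,0x11,0x0a,0x08] = c1 78 35 c1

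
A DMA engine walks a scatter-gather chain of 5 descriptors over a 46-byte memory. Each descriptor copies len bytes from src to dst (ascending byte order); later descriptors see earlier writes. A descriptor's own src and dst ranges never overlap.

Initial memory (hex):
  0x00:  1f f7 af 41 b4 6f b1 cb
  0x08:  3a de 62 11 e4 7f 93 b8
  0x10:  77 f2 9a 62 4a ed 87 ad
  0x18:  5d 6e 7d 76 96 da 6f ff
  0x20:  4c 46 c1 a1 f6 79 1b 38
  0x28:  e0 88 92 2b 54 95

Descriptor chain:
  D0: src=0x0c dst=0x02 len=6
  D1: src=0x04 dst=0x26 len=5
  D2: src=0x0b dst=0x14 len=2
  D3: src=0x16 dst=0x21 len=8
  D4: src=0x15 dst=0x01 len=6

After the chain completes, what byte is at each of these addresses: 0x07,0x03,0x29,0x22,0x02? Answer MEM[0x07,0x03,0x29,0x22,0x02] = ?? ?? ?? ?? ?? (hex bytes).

MEM[0x07,0x03,0x29,0x22,0x02] = f2 ad f2 ad 87

[0] 0x0c->0x02 len=6 : e4 7f 93 b8 77 f2
[1] 0x04->0x26 len=5 : 93 b8 77 f2 3a
[2] 0x0b->0x14 len=2 : 11 e4
[3] 0x16->0x21 len=8 : 87 ad 5d 6e 7d 76 96 da
[4] 0x15->0x01 len=6 : e4 87 ad 5d 6e 7d
query mem[0x07]=0xf2, mem[0x03]=0xad, mem[0x29]=0xf2, mem[0x22]=0xad, mem[0x02]=0x87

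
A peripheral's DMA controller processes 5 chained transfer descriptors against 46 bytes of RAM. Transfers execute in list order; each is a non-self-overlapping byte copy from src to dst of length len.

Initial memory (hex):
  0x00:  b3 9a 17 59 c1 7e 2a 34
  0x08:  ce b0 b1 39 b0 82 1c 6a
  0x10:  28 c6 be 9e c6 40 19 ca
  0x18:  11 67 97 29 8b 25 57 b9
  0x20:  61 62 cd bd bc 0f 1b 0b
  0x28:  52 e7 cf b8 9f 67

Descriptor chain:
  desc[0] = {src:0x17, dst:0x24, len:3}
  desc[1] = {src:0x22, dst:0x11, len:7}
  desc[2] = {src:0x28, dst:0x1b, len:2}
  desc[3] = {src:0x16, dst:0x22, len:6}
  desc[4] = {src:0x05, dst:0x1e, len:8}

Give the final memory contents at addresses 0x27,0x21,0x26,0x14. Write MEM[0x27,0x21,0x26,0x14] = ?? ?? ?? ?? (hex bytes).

#0 dst[0x24+3] := {0xca,0x11,0x67}
#1 dst[0x11+7] := {0xcd,0xbd,0xca,0x11,0x67,0x0b,0x52}
#2 dst[0x1b+2] := {0x52,0xe7}
#3 dst[0x22+6] := {0x0b,0x52,0x11,0x67,0x97,0x52}
#4 dst[0x1e+8] := {0x7e,0x2a,0x34,0xce,0xb0,0xb1,0x39,0xb0}
query mem[0x27]=0x52, mem[0x21]=0xce, mem[0x26]=0x97, mem[0x14]=0x11

MEM[0x27,0x21,0x26,0x14] = 52 ce 97 11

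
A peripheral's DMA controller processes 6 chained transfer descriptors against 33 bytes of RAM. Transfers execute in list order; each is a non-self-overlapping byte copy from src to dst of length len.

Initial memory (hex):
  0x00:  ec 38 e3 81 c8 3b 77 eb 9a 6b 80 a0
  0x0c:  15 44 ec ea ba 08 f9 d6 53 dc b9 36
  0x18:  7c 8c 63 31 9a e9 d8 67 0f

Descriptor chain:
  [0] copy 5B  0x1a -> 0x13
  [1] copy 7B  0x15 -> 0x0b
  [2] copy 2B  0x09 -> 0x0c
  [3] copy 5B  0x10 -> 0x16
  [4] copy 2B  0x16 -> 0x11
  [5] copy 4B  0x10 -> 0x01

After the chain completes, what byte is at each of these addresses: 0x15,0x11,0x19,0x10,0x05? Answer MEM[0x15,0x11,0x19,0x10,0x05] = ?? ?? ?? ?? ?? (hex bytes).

MEM[0x15,0x11,0x19,0x10,0x05] = 9a 63 63 63 3b

  after D0: wrote 5B at 0x13 = 63319ae9d8
  after D1: wrote 7B at 0x0b = 9ae9d87c8c6331
  after D2: wrote 2B at 0x0c = 6b80
  after D3: wrote 5B at 0x16 = 6331f96331
  after D4: wrote 2B at 0x11 = 6331
  after D5: wrote 4B at 0x01 = 63633163
query mem[0x15]=0x9a, mem[0x11]=0x63, mem[0x19]=0x63, mem[0x10]=0x63, mem[0x05]=0x3b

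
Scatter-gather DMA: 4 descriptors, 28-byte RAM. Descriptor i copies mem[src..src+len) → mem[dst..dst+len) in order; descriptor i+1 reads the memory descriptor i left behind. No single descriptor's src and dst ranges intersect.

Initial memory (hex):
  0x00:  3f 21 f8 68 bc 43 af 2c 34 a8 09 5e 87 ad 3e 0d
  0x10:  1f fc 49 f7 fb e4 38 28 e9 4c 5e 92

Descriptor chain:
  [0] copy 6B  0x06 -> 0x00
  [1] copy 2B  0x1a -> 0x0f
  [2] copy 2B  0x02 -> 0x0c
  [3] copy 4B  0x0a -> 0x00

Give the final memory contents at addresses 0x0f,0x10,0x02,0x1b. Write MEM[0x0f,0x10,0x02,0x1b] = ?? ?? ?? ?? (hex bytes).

#0 dst[0x00+6] := {0xaf,0x2c,0x34,0xa8,0x09,0x5e}
#1 dst[0x0f+2] := {0x5e,0x92}
#2 dst[0x0c+2] := {0x34,0xa8}
#3 dst[0x00+4] := {0x09,0x5e,0x34,0xa8}
query mem[0x0f]=0x5e, mem[0x10]=0x92, mem[0x02]=0x34, mem[0x1b]=0x92

MEM[0x0f,0x10,0x02,0x1b] = 5e 92 34 92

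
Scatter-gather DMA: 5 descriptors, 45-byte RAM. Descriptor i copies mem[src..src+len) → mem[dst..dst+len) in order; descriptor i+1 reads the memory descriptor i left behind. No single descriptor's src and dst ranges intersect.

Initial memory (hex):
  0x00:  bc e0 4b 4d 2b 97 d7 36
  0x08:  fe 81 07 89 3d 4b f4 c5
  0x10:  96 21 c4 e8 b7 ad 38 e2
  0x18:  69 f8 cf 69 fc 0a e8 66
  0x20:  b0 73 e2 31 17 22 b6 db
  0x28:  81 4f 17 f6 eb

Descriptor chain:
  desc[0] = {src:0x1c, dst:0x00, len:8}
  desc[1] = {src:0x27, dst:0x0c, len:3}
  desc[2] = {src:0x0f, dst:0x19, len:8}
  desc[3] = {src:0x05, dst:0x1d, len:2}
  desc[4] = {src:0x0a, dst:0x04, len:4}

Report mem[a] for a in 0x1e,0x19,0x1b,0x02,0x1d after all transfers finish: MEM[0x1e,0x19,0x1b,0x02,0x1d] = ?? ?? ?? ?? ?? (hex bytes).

MEM[0x1e,0x19,0x1b,0x02,0x1d] = e2 c5 21 e8 73

D0: mem[0x00..0x07] <- [fc 0a e8 66 b0 73 e2 31]
D1: mem[0x0c..0x0e] <- [db 81 4f]
D2: mem[0x19..0x20] <- [c5 96 21 c4 e8 b7 ad 38]
D3: mem[0x1d..0x1e] <- [73 e2]
D4: mem[0x04..0x07] <- [07 89 db 81]
query mem[0x1e]=0xe2, mem[0x19]=0xc5, mem[0x1b]=0x21, mem[0x02]=0xe8, mem[0x1d]=0x73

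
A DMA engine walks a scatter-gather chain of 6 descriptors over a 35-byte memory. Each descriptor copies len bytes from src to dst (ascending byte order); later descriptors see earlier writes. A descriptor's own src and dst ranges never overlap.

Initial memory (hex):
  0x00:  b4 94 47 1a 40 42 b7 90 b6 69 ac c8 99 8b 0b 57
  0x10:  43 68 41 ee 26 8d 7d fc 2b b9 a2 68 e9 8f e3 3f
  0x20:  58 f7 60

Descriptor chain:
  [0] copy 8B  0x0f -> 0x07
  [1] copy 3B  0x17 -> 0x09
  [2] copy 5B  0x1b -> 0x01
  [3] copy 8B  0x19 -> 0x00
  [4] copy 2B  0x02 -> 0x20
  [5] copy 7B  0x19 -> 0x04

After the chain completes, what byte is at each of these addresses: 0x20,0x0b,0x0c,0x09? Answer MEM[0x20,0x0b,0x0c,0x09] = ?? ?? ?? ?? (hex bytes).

MEM[0x20,0x0b,0x0c,0x09] = 68 b9 26 e3

  after D0: wrote 8B at 0x07 = 57436841ee268d7d
  after D1: wrote 3B at 0x09 = fc2bb9
  after D2: wrote 5B at 0x01 = 68e98fe33f
  after D3: wrote 8B at 0x00 = b9a268e98fe33f58
  after D4: wrote 2B at 0x20 = 68e9
  after D5: wrote 7B at 0x04 = b9a268e98fe33f
query mem[0x20]=0x68, mem[0x0b]=0xb9, mem[0x0c]=0x26, mem[0x09]=0xe3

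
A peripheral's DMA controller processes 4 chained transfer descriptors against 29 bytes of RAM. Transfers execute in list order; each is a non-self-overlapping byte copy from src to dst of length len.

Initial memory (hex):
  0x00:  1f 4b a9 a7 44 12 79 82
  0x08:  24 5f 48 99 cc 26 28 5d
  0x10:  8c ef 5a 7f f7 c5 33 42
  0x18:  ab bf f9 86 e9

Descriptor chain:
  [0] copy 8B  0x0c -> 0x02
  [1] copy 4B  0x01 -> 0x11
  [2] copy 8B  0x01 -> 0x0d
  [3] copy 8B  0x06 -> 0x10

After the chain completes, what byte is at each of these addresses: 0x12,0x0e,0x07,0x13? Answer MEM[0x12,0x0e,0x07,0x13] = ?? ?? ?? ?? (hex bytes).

MEM[0x12,0x0e,0x07,0x13] = 5a cc ef 7f

[0] 0x0c->0x02 len=8 : cc 26 28 5d 8c ef 5a 7f
[1] 0x01->0x11 len=4 : 4b cc 26 28
[2] 0x01->0x0d len=8 : 4b cc 26 28 5d 8c ef 5a
[3] 0x06->0x10 len=8 : 8c ef 5a 7f 48 99 cc 4b
query mem[0x12]=0x5a, mem[0x0e]=0xcc, mem[0x07]=0xef, mem[0x13]=0x7f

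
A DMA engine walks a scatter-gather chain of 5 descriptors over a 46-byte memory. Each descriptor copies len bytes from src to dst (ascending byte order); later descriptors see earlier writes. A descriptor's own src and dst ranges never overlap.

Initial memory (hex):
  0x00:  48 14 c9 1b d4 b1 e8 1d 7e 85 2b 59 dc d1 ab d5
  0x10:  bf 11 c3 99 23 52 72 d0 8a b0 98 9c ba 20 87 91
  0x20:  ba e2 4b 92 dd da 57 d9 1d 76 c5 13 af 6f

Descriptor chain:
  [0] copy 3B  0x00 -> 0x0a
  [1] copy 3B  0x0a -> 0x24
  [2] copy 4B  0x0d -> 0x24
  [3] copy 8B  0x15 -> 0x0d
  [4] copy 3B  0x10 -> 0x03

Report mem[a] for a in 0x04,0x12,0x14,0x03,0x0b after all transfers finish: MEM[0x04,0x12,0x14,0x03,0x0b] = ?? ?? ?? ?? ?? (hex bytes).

  after D0: wrote 3B at 0x0a = 4814c9
  after D1: wrote 3B at 0x24 = 4814c9
  after D2: wrote 4B at 0x24 = d1abd5bf
  after D3: wrote 8B at 0x0d = 5272d08ab0989cba
  after D4: wrote 3B at 0x03 = 8ab098
query mem[0x04]=0xb0, mem[0x12]=0x98, mem[0x14]=0xba, mem[0x03]=0x8a, mem[0x0b]=0x14

MEM[0x04,0x12,0x14,0x03,0x0b] = b0 98 ba 8a 14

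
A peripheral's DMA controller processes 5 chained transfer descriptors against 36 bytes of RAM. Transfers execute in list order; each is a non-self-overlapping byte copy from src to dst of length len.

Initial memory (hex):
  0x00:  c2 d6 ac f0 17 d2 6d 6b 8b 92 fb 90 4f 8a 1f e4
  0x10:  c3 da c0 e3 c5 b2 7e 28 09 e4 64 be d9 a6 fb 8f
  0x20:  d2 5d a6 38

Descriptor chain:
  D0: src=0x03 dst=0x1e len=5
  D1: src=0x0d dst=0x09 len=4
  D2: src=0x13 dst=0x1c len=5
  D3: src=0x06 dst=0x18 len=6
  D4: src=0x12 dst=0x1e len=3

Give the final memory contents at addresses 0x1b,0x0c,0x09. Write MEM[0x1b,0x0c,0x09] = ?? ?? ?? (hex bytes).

MEM[0x1b,0x0c,0x09] = 8a c3 8a

  after D0: wrote 5B at 0x1e = f017d26d6b
  after D1: wrote 4B at 0x09 = 8a1fe4c3
  after D2: wrote 5B at 0x1c = e3c5b27e28
  after D3: wrote 6B at 0x18 = 6d6b8b8a1fe4
  after D4: wrote 3B at 0x1e = c0e3c5
query mem[0x1b]=0x8a, mem[0x0c]=0xc3, mem[0x09]=0x8a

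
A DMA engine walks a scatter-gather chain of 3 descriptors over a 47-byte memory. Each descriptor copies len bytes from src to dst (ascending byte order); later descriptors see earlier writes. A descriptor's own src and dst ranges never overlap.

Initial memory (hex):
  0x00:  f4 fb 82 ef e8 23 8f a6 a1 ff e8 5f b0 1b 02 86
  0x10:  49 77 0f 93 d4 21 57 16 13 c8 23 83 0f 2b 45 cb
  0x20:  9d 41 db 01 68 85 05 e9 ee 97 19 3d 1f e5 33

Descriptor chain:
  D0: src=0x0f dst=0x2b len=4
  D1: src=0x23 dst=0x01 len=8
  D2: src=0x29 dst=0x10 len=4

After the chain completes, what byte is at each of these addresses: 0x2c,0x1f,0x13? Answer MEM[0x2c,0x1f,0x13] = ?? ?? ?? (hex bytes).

MEM[0x2c,0x1f,0x13] = 49 cb 49

#0 dst[0x2b+4] := {0x86,0x49,0x77,0x0f}
#1 dst[0x01+8] := {0x01,0x68,0x85,0x05,0xe9,0xee,0x97,0x19}
#2 dst[0x10+4] := {0x97,0x19,0x86,0x49}
query mem[0x2c]=0x49, mem[0x1f]=0xcb, mem[0x13]=0x49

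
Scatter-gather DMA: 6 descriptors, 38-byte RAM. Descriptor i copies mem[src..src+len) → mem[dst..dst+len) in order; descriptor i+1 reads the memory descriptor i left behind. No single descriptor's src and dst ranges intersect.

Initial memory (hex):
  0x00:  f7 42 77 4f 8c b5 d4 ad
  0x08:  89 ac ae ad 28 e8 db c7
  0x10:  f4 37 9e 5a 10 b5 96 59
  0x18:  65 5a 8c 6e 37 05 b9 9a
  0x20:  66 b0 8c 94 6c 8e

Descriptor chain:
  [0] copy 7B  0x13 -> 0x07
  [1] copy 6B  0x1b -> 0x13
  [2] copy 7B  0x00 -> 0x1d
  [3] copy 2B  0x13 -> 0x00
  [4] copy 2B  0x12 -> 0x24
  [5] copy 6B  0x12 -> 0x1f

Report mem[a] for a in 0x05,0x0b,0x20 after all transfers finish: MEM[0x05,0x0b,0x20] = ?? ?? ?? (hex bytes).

#0 dst[0x07+7] := {0x5a,0x10,0xb5,0x96,0x59,0x65,0x5a}
#1 dst[0x13+6] := {0x6e,0x37,0x05,0xb9,0x9a,0x66}
#2 dst[0x1d+7] := {0xf7,0x42,0x77,0x4f,0x8c,0xb5,0xd4}
#3 dst[0x00+2] := {0x6e,0x37}
#4 dst[0x24+2] := {0x9e,0x6e}
#5 dst[0x1f+6] := {0x9e,0x6e,0x37,0x05,0xb9,0x9a}
query mem[0x05]=0xb5, mem[0x0b]=0x59, mem[0x20]=0x6e

MEM[0x05,0x0b,0x20] = b5 59 6e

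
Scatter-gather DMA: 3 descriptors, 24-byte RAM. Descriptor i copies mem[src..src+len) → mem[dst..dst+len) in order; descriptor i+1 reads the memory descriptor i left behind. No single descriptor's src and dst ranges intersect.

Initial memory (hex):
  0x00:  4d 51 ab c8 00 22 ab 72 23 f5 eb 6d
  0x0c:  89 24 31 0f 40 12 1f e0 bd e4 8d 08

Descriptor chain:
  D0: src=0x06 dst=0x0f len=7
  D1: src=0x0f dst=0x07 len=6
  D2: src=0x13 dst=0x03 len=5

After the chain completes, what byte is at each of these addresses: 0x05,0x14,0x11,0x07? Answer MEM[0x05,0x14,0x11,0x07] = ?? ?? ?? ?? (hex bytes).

MEM[0x05,0x14,0x11,0x07] = 89 6d 23 08

  after D0: wrote 7B at 0x0f = ab7223f5eb6d89
  after D1: wrote 6B at 0x07 = ab7223f5eb6d
  after D2: wrote 5B at 0x03 = eb6d898d08
query mem[0x05]=0x89, mem[0x14]=0x6d, mem[0x11]=0x23, mem[0x07]=0x08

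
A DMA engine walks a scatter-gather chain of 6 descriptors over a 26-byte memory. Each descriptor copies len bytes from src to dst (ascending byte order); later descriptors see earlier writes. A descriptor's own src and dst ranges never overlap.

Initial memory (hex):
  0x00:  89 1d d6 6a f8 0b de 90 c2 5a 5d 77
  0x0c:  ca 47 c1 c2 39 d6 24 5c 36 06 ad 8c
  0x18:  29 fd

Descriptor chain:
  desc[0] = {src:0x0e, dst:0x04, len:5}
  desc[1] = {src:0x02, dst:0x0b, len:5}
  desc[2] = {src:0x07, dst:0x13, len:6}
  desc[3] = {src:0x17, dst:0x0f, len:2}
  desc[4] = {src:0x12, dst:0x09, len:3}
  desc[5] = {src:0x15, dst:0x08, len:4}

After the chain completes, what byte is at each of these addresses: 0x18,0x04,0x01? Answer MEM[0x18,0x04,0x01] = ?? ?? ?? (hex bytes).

D0: mem[0x04..0x08] <- [c1 c2 39 d6 24]
D1: mem[0x0b..0x0f] <- [d6 6a c1 c2 39]
D2: mem[0x13..0x18] <- [d6 24 5a 5d d6 6a]
D3: mem[0x0f..0x10] <- [d6 6a]
D4: mem[0x09..0x0b] <- [24 d6 24]
D5: mem[0x08..0x0b] <- [5a 5d d6 6a]
query mem[0x18]=0x6a, mem[0x04]=0xc1, mem[0x01]=0x1d

MEM[0x18,0x04,0x01] = 6a c1 1d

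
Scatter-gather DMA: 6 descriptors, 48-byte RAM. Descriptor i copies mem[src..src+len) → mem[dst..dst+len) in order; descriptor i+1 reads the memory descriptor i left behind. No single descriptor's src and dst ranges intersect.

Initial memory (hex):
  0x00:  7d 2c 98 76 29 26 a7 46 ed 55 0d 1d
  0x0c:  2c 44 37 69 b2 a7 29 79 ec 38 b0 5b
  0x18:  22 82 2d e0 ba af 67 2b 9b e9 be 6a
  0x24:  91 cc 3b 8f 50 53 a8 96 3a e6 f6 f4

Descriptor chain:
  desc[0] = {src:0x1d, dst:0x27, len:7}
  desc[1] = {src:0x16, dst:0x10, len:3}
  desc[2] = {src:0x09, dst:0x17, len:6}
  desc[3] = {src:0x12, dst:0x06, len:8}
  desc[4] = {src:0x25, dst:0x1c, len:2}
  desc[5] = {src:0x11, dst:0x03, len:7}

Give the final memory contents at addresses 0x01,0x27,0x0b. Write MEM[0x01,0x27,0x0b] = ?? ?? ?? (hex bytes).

[0] 0x1d->0x27 len=7 : af 67 2b 9b e9 be 6a
[1] 0x16->0x10 len=3 : b0 5b 22
[2] 0x09->0x17 len=6 : 55 0d 1d 2c 44 37
[3] 0x12->0x06 len=8 : 22 79 ec 38 b0 55 0d 1d
[4] 0x25->0x1c len=2 : cc 3b
[5] 0x11->0x03 len=7 : 5b 22 79 ec 38 b0 55
query mem[0x01]=0x2c, mem[0x27]=0xaf, mem[0x0b]=0x55

MEM[0x01,0x27,0x0b] = 2c af 55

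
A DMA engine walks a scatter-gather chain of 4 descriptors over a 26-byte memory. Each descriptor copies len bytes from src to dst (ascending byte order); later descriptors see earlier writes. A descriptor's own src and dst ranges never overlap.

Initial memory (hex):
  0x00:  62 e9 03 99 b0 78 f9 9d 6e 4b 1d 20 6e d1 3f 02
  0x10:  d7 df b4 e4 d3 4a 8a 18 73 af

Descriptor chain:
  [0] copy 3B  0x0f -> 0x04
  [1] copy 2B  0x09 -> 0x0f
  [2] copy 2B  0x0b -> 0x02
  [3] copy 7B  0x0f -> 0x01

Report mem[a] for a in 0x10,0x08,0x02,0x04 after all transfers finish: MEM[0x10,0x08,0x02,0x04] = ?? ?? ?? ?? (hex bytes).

#0 dst[0x04+3] := {0x02,0xd7,0xdf}
#1 dst[0x0f+2] := {0x4b,0x1d}
#2 dst[0x02+2] := {0x20,0x6e}
#3 dst[0x01+7] := {0x4b,0x1d,0xdf,0xb4,0xe4,0xd3,0x4a}
query mem[0x10]=0x1d, mem[0x08]=0x6e, mem[0x02]=0x1d, mem[0x04]=0xb4

MEM[0x10,0x08,0x02,0x04] = 1d 6e 1d b4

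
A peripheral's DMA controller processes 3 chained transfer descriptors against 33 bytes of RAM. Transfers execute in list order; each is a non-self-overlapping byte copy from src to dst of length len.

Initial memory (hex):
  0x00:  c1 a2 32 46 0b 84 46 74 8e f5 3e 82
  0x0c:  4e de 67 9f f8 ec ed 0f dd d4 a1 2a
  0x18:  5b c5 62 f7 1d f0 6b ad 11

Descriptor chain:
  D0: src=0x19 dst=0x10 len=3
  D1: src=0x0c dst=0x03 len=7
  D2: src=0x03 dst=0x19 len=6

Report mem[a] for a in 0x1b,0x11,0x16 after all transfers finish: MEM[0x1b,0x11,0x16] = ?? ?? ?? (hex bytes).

MEM[0x1b,0x11,0x16] = 67 62 a1

  after D0: wrote 3B at 0x10 = c562f7
  after D1: wrote 7B at 0x03 = 4ede679fc562f7
  after D2: wrote 6B at 0x19 = 4ede679fc562
query mem[0x1b]=0x67, mem[0x11]=0x62, mem[0x16]=0xa1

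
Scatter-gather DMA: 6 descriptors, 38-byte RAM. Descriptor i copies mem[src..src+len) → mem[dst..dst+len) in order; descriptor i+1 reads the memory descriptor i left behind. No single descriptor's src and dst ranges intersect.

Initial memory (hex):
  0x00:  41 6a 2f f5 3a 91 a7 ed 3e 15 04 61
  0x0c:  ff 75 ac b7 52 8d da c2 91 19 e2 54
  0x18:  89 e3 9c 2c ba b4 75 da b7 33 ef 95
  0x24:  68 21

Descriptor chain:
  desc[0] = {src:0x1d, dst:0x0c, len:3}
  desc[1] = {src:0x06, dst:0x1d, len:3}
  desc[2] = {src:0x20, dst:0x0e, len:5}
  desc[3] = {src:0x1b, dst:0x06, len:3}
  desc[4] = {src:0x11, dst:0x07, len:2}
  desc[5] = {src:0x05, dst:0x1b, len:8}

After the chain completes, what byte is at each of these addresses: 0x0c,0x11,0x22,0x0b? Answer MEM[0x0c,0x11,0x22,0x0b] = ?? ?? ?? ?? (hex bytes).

  after D0: wrote 3B at 0x0c = b475da
  after D1: wrote 3B at 0x1d = a7ed3e
  after D2: wrote 5B at 0x0e = b733ef9568
  after D3: wrote 3B at 0x06 = 2cbaa7
  after D4: wrote 2B at 0x07 = 9568
  after D5: wrote 8B at 0x1b = 912c9568150461b4
query mem[0x0c]=0xb4, mem[0x11]=0x95, mem[0x22]=0xb4, mem[0x0b]=0x61

MEM[0x0c,0x11,0x22,0x0b] = b4 95 b4 61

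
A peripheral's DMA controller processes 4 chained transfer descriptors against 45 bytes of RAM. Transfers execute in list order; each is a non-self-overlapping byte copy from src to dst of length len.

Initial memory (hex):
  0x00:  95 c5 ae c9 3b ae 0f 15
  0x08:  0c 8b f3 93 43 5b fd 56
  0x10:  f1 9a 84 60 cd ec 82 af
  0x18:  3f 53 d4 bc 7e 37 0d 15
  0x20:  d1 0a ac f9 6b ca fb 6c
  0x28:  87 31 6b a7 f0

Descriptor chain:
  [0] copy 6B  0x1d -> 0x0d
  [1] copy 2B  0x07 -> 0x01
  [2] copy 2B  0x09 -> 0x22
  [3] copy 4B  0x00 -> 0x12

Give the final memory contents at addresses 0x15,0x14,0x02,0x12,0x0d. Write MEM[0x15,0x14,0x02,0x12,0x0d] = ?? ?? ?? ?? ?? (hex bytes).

MEM[0x15,0x14,0x02,0x12,0x0d] = c9 0c 0c 95 37

[0] 0x1d->0x0d len=6 : 37 0d 15 d1 0a ac
[1] 0x07->0x01 len=2 : 15 0c
[2] 0x09->0x22 len=2 : 8b f3
[3] 0x00->0x12 len=4 : 95 15 0c c9
query mem[0x15]=0xc9, mem[0x14]=0x0c, mem[0x02]=0x0c, mem[0x12]=0x95, mem[0x0d]=0x37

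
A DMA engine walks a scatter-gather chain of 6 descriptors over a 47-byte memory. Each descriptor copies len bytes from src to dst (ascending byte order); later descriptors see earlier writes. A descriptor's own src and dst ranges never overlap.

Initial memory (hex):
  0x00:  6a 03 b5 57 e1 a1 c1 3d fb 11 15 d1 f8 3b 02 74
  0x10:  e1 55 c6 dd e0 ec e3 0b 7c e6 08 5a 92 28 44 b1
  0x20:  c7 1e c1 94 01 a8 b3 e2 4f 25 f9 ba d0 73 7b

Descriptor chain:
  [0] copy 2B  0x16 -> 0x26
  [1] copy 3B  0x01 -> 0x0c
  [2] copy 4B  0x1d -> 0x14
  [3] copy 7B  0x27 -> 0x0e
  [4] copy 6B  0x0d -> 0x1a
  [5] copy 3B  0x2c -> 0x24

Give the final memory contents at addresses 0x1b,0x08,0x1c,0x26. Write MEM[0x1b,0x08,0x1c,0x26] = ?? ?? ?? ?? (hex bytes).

D0: mem[0x26..0x27] <- [e3 0b]
D1: mem[0x0c..0x0e] <- [03 b5 57]
D2: mem[0x14..0x17] <- [28 44 b1 c7]
D3: mem[0x0e..0x14] <- [0b 4f 25 f9 ba d0 73]
D4: mem[0x1a..0x1f] <- [b5 0b 4f 25 f9 ba]
D5: mem[0x24..0x26] <- [d0 73 7b]
query mem[0x1b]=0x0b, mem[0x08]=0xfb, mem[0x1c]=0x4f, mem[0x26]=0x7b

MEM[0x1b,0x08,0x1c,0x26] = 0b fb 4f 7b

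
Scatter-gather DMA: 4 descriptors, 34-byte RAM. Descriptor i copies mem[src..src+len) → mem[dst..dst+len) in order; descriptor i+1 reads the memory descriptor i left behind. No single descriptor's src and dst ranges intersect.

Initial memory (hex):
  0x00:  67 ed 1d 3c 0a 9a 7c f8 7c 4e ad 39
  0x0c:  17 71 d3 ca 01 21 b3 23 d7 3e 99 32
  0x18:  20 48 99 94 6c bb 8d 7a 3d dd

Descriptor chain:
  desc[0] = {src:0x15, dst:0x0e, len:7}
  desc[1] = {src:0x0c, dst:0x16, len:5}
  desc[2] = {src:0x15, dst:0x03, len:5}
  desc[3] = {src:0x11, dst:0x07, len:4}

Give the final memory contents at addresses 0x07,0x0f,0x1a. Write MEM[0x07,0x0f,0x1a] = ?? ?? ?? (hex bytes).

MEM[0x07,0x0f,0x1a] = 20 99 32

  after D0: wrote 7B at 0x0e = 3e993220489994
  after D1: wrote 5B at 0x16 = 17713e9932
  after D2: wrote 5B at 0x03 = 3e17713e99
  after D3: wrote 4B at 0x07 = 20489994
query mem[0x07]=0x20, mem[0x0f]=0x99, mem[0x1a]=0x32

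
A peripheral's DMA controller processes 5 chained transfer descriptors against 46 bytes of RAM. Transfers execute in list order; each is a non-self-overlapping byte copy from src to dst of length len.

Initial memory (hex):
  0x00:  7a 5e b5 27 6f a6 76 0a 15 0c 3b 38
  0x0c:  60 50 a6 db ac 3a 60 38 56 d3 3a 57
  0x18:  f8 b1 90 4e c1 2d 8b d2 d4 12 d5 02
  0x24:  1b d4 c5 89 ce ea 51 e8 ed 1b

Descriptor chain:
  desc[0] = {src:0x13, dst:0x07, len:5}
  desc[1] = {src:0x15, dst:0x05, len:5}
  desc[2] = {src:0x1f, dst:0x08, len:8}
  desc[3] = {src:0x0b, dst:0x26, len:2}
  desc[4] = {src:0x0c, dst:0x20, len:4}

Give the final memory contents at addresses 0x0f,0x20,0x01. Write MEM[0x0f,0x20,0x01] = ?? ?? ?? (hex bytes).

MEM[0x0f,0x20,0x01] = c5 02 5e

D0: mem[0x07..0x0b] <- [38 56 d3 3a 57]
D1: mem[0x05..0x09] <- [d3 3a 57 f8 b1]
D2: mem[0x08..0x0f] <- [d2 d4 12 d5 02 1b d4 c5]
D3: mem[0x26..0x27] <- [d5 02]
D4: mem[0x20..0x23] <- [02 1b d4 c5]
query mem[0x0f]=0xc5, mem[0x20]=0x02, mem[0x01]=0x5e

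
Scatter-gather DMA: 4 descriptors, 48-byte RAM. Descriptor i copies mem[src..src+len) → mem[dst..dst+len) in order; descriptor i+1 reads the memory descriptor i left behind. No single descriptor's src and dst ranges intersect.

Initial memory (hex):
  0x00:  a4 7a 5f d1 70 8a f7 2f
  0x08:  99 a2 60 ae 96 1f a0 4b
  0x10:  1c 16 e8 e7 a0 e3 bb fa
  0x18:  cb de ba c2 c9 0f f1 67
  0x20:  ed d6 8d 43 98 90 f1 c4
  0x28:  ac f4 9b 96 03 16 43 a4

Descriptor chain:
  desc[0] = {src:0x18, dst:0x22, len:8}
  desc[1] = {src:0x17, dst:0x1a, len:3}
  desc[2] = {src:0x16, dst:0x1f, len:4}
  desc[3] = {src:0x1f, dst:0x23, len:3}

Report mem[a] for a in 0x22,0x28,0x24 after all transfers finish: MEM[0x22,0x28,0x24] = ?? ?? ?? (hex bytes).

[0] 0x18->0x22 len=8 : cb de ba c2 c9 0f f1 67
[1] 0x17->0x1a len=3 : fa cb de
[2] 0x16->0x1f len=4 : bb fa cb de
[3] 0x1f->0x23 len=3 : bb fa cb
query mem[0x22]=0xde, mem[0x28]=0xf1, mem[0x24]=0xfa

MEM[0x22,0x28,0x24] = de f1 fa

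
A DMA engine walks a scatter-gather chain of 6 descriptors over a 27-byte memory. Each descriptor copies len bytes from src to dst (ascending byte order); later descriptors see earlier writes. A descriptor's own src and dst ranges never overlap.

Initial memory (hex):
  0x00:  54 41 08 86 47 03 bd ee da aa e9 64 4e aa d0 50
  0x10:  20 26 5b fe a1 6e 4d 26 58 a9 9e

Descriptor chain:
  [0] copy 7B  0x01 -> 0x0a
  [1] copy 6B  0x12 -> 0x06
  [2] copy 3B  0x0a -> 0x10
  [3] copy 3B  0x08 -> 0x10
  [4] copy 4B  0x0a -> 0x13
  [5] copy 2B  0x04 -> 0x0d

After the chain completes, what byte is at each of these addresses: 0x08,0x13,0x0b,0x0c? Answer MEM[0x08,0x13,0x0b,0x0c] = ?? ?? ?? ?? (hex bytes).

MEM[0x08,0x13,0x0b,0x0c] = a1 4d 26 86

  after D0: wrote 7B at 0x0a = 4108864703bdee
  after D1: wrote 6B at 0x06 = 5bfea16e4d26
  after D2: wrote 3B at 0x10 = 4d2686
  after D3: wrote 3B at 0x10 = a16e4d
  after D4: wrote 4B at 0x13 = 4d268647
  after D5: wrote 2B at 0x0d = 4703
query mem[0x08]=0xa1, mem[0x13]=0x4d, mem[0x0b]=0x26, mem[0x0c]=0x86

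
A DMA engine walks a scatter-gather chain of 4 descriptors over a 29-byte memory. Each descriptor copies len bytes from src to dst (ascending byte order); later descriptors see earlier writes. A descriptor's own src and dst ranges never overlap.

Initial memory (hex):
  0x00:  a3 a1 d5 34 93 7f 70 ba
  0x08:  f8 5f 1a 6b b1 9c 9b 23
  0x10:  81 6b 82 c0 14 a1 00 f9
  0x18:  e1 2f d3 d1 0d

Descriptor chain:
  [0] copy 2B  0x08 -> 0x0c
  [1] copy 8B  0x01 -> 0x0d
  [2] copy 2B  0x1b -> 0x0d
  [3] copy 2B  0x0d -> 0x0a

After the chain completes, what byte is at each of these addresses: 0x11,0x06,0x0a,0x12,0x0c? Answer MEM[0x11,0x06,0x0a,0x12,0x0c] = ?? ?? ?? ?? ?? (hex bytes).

MEM[0x11,0x06,0x0a,0x12,0x0c] = 7f 70 d1 70 f8

D0: mem[0x0c..0x0d] <- [f8 5f]
D1: mem[0x0d..0x14] <- [a1 d5 34 93 7f 70 ba f8]
D2: mem[0x0d..0x0e] <- [d1 0d]
D3: mem[0x0a..0x0b] <- [d1 0d]
query mem[0x11]=0x7f, mem[0x06]=0x70, mem[0x0a]=0xd1, mem[0x12]=0x70, mem[0x0c]=0xf8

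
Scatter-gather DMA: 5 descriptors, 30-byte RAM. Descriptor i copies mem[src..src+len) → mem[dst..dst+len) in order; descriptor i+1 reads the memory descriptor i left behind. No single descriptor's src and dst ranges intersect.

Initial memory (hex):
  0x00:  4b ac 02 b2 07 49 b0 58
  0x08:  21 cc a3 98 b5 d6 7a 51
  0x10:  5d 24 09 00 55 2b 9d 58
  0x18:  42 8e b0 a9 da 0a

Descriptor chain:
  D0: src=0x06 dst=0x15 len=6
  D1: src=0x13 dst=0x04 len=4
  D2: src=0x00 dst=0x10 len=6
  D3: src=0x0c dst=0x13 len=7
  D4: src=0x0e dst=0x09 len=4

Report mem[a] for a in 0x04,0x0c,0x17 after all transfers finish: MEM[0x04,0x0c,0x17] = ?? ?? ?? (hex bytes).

[0] 0x06->0x15 len=6 : b0 58 21 cc a3 98
[1] 0x13->0x04 len=4 : 00 55 b0 58
[2] 0x00->0x10 len=6 : 4b ac 02 b2 00 55
[3] 0x0c->0x13 len=7 : b5 d6 7a 51 4b ac 02
[4] 0x0e->0x09 len=4 : 7a 51 4b ac
query mem[0x04]=0x00, mem[0x0c]=0xac, mem[0x17]=0x4b

MEM[0x04,0x0c,0x17] = 00 ac 4b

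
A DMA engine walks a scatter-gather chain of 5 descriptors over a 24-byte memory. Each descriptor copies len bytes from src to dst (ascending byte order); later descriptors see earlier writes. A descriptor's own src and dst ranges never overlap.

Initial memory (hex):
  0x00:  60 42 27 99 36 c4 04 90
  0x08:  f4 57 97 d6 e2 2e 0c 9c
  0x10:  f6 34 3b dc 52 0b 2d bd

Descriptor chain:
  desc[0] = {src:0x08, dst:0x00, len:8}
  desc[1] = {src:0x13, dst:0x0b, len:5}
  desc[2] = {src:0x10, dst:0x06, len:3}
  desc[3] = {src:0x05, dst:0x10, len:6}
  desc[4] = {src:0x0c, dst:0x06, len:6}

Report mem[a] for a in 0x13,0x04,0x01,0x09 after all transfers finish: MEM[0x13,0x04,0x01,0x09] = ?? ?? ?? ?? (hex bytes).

D0: mem[0x00..0x07] <- [f4 57 97 d6 e2 2e 0c 9c]
D1: mem[0x0b..0x0f] <- [dc 52 0b 2d bd]
D2: mem[0x06..0x08] <- [f6 34 3b]
D3: mem[0x10..0x15] <- [2e f6 34 3b 57 97]
D4: mem[0x06..0x0b] <- [52 0b 2d bd 2e f6]
query mem[0x13]=0x3b, mem[0x04]=0xe2, mem[0x01]=0x57, mem[0x09]=0xbd

MEM[0x13,0x04,0x01,0x09] = 3b e2 57 bd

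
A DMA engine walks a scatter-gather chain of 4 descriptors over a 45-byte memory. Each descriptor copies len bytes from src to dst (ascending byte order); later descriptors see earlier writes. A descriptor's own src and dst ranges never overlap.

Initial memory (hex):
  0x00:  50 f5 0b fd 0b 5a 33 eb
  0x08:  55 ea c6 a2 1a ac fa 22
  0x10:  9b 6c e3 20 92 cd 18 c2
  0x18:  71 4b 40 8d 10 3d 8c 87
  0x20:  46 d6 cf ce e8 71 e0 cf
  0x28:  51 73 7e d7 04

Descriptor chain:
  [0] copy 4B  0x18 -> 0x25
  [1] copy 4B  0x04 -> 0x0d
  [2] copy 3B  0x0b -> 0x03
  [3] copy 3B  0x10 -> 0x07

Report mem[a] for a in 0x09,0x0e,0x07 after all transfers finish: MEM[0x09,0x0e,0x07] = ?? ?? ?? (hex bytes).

[0] 0x18->0x25 len=4 : 71 4b 40 8d
[1] 0x04->0x0d len=4 : 0b 5a 33 eb
[2] 0x0b->0x03 len=3 : a2 1a 0b
[3] 0x10->0x07 len=3 : eb 6c e3
query mem[0x09]=0xe3, mem[0x0e]=0x5a, mem[0x07]=0xeb

MEM[0x09,0x0e,0x07] = e3 5a eb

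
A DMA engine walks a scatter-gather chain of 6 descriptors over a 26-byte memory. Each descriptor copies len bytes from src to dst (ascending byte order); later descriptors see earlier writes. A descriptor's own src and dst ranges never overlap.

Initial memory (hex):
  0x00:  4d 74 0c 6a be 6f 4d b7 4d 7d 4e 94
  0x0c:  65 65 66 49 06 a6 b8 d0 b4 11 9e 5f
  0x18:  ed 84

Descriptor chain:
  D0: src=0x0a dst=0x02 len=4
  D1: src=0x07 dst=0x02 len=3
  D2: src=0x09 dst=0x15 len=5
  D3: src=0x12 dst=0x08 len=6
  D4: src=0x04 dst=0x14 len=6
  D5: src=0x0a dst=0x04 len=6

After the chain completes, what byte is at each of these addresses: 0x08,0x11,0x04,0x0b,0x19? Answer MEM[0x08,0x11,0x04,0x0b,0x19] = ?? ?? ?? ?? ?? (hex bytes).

D0: mem[0x02..0x05] <- [4e 94 65 65]
D1: mem[0x02..0x04] <- [b7 4d 7d]
D2: mem[0x15..0x19] <- [7d 4e 94 65 65]
D3: mem[0x08..0x0d] <- [b8 d0 b4 7d 4e 94]
D4: mem[0x14..0x19] <- [7d 65 4d b7 b8 d0]
D5: mem[0x04..0x09] <- [b4 7d 4e 94 66 49]
query mem[0x08]=0x66, mem[0x11]=0xa6, mem[0x04]=0xb4, mem[0x0b]=0x7d, mem[0x19]=0xd0

MEM[0x08,0x11,0x04,0x0b,0x19] = 66 a6 b4 7d d0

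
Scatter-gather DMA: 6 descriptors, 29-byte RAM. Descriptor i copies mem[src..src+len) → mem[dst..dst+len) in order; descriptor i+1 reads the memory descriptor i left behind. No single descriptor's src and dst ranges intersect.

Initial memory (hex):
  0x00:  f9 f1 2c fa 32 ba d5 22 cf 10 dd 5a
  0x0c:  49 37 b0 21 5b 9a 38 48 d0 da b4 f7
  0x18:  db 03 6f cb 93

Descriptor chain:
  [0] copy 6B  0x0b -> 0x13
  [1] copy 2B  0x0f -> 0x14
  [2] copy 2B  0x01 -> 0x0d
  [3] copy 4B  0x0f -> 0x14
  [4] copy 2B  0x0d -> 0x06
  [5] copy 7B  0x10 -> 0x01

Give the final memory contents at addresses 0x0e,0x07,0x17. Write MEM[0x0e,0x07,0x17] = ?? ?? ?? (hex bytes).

MEM[0x0e,0x07,0x17] = 2c 9a 38

  after D0: wrote 6B at 0x13 = 5a4937b0215b
  after D1: wrote 2B at 0x14 = 215b
  after D2: wrote 2B at 0x0d = f12c
  after D3: wrote 4B at 0x14 = 215b9a38
  after D4: wrote 2B at 0x06 = f12c
  after D5: wrote 7B at 0x01 = 5b9a385a215b9a
query mem[0x0e]=0x2c, mem[0x07]=0x9a, mem[0x17]=0x38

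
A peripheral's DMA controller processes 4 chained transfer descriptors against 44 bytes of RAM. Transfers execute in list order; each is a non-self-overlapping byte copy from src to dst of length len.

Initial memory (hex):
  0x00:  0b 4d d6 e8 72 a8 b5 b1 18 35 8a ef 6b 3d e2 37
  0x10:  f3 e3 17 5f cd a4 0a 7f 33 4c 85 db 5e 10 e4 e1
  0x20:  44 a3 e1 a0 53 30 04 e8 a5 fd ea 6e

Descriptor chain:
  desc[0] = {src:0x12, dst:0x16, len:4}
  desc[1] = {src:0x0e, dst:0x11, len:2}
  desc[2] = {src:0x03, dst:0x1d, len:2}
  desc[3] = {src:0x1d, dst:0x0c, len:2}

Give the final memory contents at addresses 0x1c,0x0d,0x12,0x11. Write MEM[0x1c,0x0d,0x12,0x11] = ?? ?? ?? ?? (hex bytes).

MEM[0x1c,0x0d,0x12,0x11] = 5e 72 37 e2

D0: mem[0x16..0x19] <- [17 5f cd a4]
D1: mem[0x11..0x12] <- [e2 37]
D2: mem[0x1d..0x1e] <- [e8 72]
D3: mem[0x0c..0x0d] <- [e8 72]
query mem[0x1c]=0x5e, mem[0x0d]=0x72, mem[0x12]=0x37, mem[0x11]=0xe2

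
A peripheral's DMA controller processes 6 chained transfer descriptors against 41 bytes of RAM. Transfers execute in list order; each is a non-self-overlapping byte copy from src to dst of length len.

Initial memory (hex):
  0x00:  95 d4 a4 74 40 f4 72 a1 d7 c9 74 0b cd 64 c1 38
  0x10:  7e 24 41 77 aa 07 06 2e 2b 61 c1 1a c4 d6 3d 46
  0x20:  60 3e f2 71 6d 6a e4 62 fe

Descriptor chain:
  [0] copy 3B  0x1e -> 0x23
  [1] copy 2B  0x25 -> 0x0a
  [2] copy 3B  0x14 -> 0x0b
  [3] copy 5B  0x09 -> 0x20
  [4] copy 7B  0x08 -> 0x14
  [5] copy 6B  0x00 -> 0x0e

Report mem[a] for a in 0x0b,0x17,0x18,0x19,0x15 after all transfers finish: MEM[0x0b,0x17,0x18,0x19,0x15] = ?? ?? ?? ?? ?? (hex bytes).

MEM[0x0b,0x17,0x18,0x19,0x15] = aa aa 07 06 c9

#0 dst[0x23+3] := {0x3d,0x46,0x60}
#1 dst[0x0a+2] := {0x60,0xe4}
#2 dst[0x0b+3] := {0xaa,0x07,0x06}
#3 dst[0x20+5] := {0xc9,0x60,0xaa,0x07,0x06}
#4 dst[0x14+7] := {0xd7,0xc9,0x60,0xaa,0x07,0x06,0xc1}
#5 dst[0x0e+6] := {0x95,0xd4,0xa4,0x74,0x40,0xf4}
query mem[0x0b]=0xaa, mem[0x17]=0xaa, mem[0x18]=0x07, mem[0x19]=0x06, mem[0x15]=0xc9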